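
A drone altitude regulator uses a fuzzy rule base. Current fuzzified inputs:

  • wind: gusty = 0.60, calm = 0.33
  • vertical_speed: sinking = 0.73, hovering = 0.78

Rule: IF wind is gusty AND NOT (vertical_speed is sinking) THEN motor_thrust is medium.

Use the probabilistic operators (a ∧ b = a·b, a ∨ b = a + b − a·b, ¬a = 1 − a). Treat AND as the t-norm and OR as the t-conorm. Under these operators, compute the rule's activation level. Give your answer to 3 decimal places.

0.162

firing strength: gusty=0.60, ¬sinking=1−0.73=0.27; AND[a·b] → w = 0.1620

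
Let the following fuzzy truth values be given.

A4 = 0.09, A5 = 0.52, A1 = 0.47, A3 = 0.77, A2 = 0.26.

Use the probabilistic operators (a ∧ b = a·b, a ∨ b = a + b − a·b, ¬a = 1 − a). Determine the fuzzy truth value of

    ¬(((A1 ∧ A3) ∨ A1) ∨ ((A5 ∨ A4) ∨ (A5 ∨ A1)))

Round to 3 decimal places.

0.038

A1 ∧ A3 = a·b on (0.4700, 0.7700) = 0.3619
(A1 ∧ A3) ∨ A1 = a + b − a·b on (0.3619, 0.4700) = 0.6618
A5 ∨ A4 = a + b − a·b on (0.5200, 0.0900) = 0.5632
A5 ∨ A1 = a + b − a·b on (0.5200, 0.4700) = 0.7456
(A5 ∨ A4) ∨ (A5 ∨ A1) = a + b − a·b on (0.5632, 0.7456) = 0.8889
((A1 ∧ A3) ∨ A1) ∨ ((A5 ∨ A4) ∨ (A5 ∨ A1)) = a + b − a·b on (0.6618, 0.8889) = 0.9624
¬(((A1 ∧ A3) ∨ A1) ∨ ((A5 ∨ A4) ∨ (A5 ∨ A1))) = 1 − 0.9624 = 0.0376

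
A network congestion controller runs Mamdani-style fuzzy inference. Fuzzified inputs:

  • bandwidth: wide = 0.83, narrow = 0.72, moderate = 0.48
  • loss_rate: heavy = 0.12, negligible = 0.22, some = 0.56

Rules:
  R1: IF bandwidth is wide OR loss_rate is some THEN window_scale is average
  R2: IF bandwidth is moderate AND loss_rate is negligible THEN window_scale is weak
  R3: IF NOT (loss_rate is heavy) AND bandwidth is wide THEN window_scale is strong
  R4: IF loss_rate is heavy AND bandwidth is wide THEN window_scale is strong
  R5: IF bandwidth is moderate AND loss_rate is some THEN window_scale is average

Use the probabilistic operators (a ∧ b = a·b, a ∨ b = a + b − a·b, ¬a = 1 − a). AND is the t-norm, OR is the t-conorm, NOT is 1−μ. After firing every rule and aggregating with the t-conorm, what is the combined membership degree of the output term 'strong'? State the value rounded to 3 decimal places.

0.757

R1: wide=0.83, some=0.56; OR[a + b − a·b] → w = 0.9252
R2: moderate=0.48, negligible=0.22; AND[a·b] → w = 0.1056
R3: ¬heavy=1−0.12=0.88, wide=0.83; AND[a·b] → w = 0.7304
R4: heavy=0.12, wide=0.83; AND[a·b] → w = 0.0996
R5: moderate=0.48, some=0.56; AND[a·b] → w = 0.2688
Rules with consequent 'strong': {R3, R4} → strengths 0.7304, 0.0996
Aggregate via t-conorm [a + b − a·b]: 0.7573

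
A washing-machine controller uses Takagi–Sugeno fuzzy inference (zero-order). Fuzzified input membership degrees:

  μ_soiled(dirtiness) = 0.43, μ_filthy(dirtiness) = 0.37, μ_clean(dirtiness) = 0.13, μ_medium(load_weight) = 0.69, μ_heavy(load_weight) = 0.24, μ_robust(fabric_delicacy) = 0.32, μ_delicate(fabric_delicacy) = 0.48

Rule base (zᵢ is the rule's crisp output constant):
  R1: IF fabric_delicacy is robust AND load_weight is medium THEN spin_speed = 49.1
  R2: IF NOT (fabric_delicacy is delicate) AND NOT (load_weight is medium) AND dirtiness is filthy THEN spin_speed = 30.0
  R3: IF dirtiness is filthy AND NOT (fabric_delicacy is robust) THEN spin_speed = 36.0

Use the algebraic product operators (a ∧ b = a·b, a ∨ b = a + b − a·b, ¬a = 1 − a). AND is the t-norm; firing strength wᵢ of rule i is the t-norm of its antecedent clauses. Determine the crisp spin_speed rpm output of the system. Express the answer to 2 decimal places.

R1 (z=49.1): robust=0.32, medium=0.69; AND[a·b] → w = 0.2208
R2 (z=30.0): ¬delicate=1−0.48=0.52, ¬medium=1−0.69=0.31, filthy=0.37; AND[a·b] → w = 0.0596
R3 (z=36.0): filthy=0.37, ¬robust=1−0.32=0.68; AND[a·b] → w = 0.2516
Weighted average = (0.2208·49.1 + 0.0596·30.0 + 0.2516·36.0) / (0.2208 + 0.0596 + 0.2516)
  = 21.6882 / 0.5320 = 40.76

40.76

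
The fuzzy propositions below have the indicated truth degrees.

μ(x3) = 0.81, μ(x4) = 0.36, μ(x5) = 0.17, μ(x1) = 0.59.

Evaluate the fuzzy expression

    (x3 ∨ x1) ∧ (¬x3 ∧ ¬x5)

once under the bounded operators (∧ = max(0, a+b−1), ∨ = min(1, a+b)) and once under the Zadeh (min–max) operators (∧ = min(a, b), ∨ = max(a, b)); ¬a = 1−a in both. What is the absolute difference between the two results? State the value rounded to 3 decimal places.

Under bounded:
  x3 ∨ x1 = min(1, a+b) on (0.81, 0.59) = 1.00
  ¬x3 = 1 − 0.81 = 0.19
  ¬x5 = 1 − 0.17 = 0.83
  ¬x3 ∧ ¬x5 = max(0, a+b−1) on (0.19, 0.83) = 0.02
  (x3 ∨ x1) ∧ (¬x3 ∧ ¬x5) = max(0, a+b−1) on (1.00, 0.02) = 0.02
  → value = 0.0200
Under Zadeh (min–max):
  x3 ∨ x1 = max(a, b) on (0.81, 0.59) = 0.81
  ¬x3 = 1 − 0.81 = 0.19
  ¬x5 = 1 − 0.17 = 0.83
  ¬x3 ∧ ¬x5 = min(a, b) on (0.19, 0.83) = 0.19
  (x3 ∨ x1) ∧ (¬x3 ∧ ¬x5) = min(a, b) on (0.81, 0.19) = 0.19
  → value = 0.1900
|0.0200 − 0.1900| = 0.170

0.170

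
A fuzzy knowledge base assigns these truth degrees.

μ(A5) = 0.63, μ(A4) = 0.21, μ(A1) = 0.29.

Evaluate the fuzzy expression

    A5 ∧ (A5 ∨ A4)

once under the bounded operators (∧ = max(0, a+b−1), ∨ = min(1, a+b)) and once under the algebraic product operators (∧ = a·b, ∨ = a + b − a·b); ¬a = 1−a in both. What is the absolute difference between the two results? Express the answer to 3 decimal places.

Under bounded:
  A5 ∨ A4 = min(1, a+b) on (0.63, 0.21) = 0.84
  A5 ∧ (A5 ∨ A4) = max(0, a+b−1) on (0.63, 0.84) = 0.47
  → value = 0.4700
Under algebraic product:
  A5 ∨ A4 = a + b − a·b on (0.6300, 0.2100) = 0.7077
  A5 ∧ (A5 ∨ A4) = a·b on (0.6300, 0.7077) = 0.4459
  → value = 0.4459
|0.4700 − 0.4459| = 0.024

0.024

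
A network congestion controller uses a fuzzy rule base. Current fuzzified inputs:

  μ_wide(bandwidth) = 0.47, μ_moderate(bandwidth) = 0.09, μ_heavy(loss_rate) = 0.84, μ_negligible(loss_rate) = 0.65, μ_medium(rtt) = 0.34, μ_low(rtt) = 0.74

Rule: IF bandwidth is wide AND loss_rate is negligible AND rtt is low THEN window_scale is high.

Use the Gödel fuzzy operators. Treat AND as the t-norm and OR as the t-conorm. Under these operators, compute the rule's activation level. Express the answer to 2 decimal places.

0.47

firing strength: wide=0.47, negligible=0.65, low=0.74; AND[min(a, b)] → w = 0.47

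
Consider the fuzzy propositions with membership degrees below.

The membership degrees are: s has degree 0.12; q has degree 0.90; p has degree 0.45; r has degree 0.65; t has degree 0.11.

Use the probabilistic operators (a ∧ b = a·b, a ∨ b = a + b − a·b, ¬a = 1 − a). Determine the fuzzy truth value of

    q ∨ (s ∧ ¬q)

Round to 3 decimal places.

¬q = 1 − 0.9000 = 0.1000
s ∧ ¬q = a·b on (0.1200, 0.1000) = 0.0120
q ∨ (s ∧ ¬q) = a + b − a·b on (0.9000, 0.0120) = 0.9012

0.901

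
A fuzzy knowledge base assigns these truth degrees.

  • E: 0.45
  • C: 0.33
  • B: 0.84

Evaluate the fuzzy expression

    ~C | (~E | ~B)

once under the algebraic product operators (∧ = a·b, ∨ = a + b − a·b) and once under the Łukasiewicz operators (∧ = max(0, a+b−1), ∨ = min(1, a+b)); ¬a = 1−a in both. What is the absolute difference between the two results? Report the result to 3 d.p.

Under algebraic product:
  ~C = 1 − 0.3300 = 0.6700
  ~E = 1 − 0.4500 = 0.5500
  ~B = 1 − 0.8400 = 0.1600
  ~E | ~B = a + b − a·b on (0.5500, 0.1600) = 0.6220
  ~C | (~E | ~B) = a + b − a·b on (0.6700, 0.6220) = 0.8753
  → value = 0.8753
Under Łukasiewicz:
  ~C = 1 − 0.33 = 0.67
  ~E = 1 − 0.45 = 0.55
  ~B = 1 − 0.84 = 0.16
  ~E | ~B = min(1, a+b) on (0.55, 0.16) = 0.71
  ~C | (~E | ~B) = min(1, a+b) on (0.67, 0.71) = 1.00
  → value = 1.0000
|0.8753 − 1.0000| = 0.125

0.125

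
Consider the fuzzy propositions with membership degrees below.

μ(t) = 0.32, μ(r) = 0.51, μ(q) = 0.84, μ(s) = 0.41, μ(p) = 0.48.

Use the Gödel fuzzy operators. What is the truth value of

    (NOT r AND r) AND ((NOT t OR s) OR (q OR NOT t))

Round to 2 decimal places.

NOT r = 1 − 0.51 = 0.49
NOT r AND r = min(a, b) on (0.49, 0.51) = 0.49
NOT t = 1 − 0.32 = 0.68
NOT t OR s = max(a, b) on (0.68, 0.41) = 0.68
NOT t = 1 − 0.32 = 0.68
q OR NOT t = max(a, b) on (0.84, 0.68) = 0.84
(NOT t OR s) OR (q OR NOT t) = max(a, b) on (0.68, 0.84) = 0.84
(NOT r AND r) AND ((NOT t OR s) OR (q OR NOT t)) = min(a, b) on (0.49, 0.84) = 0.49

0.49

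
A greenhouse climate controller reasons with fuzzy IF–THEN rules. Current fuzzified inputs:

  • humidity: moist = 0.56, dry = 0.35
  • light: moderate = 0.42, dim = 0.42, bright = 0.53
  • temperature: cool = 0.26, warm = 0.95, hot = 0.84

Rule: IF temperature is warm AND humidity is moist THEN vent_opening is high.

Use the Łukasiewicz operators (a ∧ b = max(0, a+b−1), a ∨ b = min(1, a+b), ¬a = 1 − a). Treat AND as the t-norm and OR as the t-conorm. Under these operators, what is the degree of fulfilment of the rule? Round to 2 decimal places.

0.51

firing strength: warm=0.95, moist=0.56; AND[max(0, a+b−1)] → w = 0.51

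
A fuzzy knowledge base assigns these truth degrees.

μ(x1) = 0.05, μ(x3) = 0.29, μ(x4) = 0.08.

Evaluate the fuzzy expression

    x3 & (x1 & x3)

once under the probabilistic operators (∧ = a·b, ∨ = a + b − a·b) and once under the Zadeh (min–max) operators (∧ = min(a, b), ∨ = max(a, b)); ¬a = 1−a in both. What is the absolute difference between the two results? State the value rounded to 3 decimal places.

Under probabilistic:
  x1 & x3 = a·b on (0.0500, 0.2900) = 0.0145
  x3 & (x1 & x3) = a·b on (0.2900, 0.0145) = 0.0042
  → value = 0.0042
Under Zadeh (min–max):
  x1 & x3 = min(a, b) on (0.05, 0.29) = 0.05
  x3 & (x1 & x3) = min(a, b) on (0.29, 0.05) = 0.05
  → value = 0.0500
|0.0042 − 0.0500| = 0.046

0.046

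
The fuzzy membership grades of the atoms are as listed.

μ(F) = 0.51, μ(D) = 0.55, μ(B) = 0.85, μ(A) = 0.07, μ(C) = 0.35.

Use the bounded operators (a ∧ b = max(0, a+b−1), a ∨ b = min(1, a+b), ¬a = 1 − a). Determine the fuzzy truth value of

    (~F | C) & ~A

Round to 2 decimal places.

~F = 1 − 0.51 = 0.49
~F | C = min(1, a+b) on (0.49, 0.35) = 0.84
~A = 1 − 0.07 = 0.93
(~F | C) & ~A = max(0, a+b−1) on (0.84, 0.93) = 0.77

0.77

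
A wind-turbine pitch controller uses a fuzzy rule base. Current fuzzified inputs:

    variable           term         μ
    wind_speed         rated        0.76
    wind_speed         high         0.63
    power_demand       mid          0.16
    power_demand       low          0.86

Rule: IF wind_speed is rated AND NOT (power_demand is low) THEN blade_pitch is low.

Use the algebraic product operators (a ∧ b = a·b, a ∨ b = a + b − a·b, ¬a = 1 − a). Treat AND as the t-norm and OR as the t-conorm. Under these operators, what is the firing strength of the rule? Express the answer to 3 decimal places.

firing strength: rated=0.76, ¬low=1−0.86=0.14; AND[a·b] → w = 0.1064

0.106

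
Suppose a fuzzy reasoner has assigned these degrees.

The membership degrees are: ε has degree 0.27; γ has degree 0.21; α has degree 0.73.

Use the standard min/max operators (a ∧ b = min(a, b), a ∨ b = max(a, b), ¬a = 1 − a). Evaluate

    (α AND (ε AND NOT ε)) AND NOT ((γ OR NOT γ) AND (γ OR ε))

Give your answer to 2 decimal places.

0.27

NOT ε = 1 − 0.27 = 0.73
ε AND NOT ε = min(a, b) on (0.27, 0.73) = 0.27
α AND (ε AND NOT ε) = min(a, b) on (0.73, 0.27) = 0.27
NOT γ = 1 − 0.21 = 0.79
γ OR NOT γ = max(a, b) on (0.21, 0.79) = 0.79
γ OR ε = max(a, b) on (0.21, 0.27) = 0.27
(γ OR NOT γ) AND (γ OR ε) = min(a, b) on (0.79, 0.27) = 0.27
NOT ((γ OR NOT γ) AND (γ OR ε)) = 1 − 0.27 = 0.73
(α AND (ε AND NOT ε)) AND NOT ((γ OR NOT γ) AND (γ OR ε)) = min(a, b) on (0.27, 0.73) = 0.27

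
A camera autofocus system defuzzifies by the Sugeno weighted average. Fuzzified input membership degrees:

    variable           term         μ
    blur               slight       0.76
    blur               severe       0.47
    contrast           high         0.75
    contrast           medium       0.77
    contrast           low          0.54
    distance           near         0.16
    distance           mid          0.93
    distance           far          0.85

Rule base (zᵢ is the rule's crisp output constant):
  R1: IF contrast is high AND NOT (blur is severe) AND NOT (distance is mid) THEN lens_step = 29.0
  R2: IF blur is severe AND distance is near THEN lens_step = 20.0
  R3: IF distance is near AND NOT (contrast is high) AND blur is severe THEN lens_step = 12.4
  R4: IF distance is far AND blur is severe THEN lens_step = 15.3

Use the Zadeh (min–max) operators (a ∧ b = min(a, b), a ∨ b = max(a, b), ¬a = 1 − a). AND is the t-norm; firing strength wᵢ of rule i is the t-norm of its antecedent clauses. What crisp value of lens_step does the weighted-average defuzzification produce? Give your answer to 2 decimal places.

16.75

R1 (z=29.0): high=0.75, ¬severe=1−0.47=0.53, ¬mid=1−0.93=0.07; AND[min(a, b)] → w = 0.07
R2 (z=20.0): severe=0.47, near=0.16; AND[min(a, b)] → w = 0.16
R3 (z=12.4): near=0.16, ¬high=1−0.75=0.25, severe=0.47; AND[min(a, b)] → w = 0.16
R4 (z=15.3): far=0.85, severe=0.47; AND[min(a, b)] → w = 0.47
Weighted average = (0.07·29.0 + 0.16·20.0 + 0.16·12.4 + 0.47·15.3) / (0.07 + 0.16 + 0.16 + 0.47)
  = 14.4050 / 0.8600 = 16.75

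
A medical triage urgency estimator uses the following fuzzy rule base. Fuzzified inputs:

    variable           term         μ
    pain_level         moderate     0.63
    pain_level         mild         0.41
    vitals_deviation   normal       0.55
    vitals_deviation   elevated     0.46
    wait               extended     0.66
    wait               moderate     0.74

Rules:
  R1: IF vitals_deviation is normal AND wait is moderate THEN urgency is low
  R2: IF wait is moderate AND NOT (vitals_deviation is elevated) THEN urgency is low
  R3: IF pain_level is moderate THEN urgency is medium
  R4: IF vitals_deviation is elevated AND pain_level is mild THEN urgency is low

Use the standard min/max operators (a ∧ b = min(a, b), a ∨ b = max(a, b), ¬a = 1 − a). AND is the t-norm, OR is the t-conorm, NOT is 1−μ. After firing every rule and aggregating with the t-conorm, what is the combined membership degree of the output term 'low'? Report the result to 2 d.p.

R1: normal=0.55, moderate=0.74; AND[min(a, b)] → w = 0.55
R2: moderate=0.74, ¬elevated=1−0.46=0.54; AND[min(a, b)] → w = 0.54
R3: moderate=0.63 → w = 0.63
R4: elevated=0.46, mild=0.41; AND[min(a, b)] → w = 0.41
Rules with consequent 'low': {R1, R2, R4} → strengths 0.55, 0.54, 0.41
Aggregate via t-conorm [max(a, b)]: 0.55

0.55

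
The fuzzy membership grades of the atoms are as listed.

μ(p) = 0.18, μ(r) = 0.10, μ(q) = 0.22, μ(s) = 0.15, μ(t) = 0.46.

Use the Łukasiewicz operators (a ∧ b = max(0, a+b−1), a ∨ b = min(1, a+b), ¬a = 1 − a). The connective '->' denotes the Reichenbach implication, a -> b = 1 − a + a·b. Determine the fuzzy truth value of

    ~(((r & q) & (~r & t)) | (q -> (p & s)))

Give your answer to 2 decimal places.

r & q = max(0, a+b−1) on (0.10, 0.22) = 0.00
~r = 1 − 0.10 = 0.90
~r & t = max(0, a+b−1) on (0.90, 0.46) = 0.36
(r & q) & (~r & t) = max(0, a+b−1) on (0.00, 0.36) = 0.00
p & s = max(0, a+b−1) on (0.18, 0.15) = 0.00
q -> (p & s)  [Reichenbach: 1 − a + a·b] with a=0.22, b=0.00 → 0.78
((r & q) & (~r & t)) | (q -> (p & s)) = min(1, a+b) on (0.00, 0.78) = 0.78
~(((r & q) & (~r & t)) | (q -> (p & s))) = 1 − 0.78 = 0.22

0.22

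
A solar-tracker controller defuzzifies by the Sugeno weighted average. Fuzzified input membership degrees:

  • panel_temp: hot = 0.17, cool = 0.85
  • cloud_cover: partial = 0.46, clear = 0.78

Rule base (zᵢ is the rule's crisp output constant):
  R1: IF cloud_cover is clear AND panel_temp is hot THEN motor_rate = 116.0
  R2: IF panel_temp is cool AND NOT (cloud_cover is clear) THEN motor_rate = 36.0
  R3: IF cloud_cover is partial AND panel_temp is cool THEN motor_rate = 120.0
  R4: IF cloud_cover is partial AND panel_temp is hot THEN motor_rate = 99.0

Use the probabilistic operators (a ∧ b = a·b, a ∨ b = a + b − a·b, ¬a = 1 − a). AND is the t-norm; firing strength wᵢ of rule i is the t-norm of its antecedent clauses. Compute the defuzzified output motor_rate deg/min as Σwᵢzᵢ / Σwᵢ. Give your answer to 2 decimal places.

R1 (z=116.0): clear=0.78, hot=0.17; AND[a·b] → w = 0.1326
R2 (z=36.0): cool=0.85, ¬clear=1−0.78=0.22; AND[a·b] → w = 0.1870
R3 (z=120.0): partial=0.46, cool=0.85; AND[a·b] → w = 0.3910
R4 (z=99.0): partial=0.46, hot=0.17; AND[a·b] → w = 0.0782
Weighted average = (0.1326·116.0 + 0.1870·36.0 + 0.3910·120.0 + 0.0782·99.0) / (0.1326 + 0.1870 + 0.3910 + 0.0782)
  = 76.7754 / 0.7888 = 97.33

97.33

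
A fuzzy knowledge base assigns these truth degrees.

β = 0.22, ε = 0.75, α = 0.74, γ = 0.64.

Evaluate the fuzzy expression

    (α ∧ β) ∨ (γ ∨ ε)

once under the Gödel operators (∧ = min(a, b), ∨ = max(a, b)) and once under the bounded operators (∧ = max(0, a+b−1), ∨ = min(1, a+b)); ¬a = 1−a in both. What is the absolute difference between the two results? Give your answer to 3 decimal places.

0.250

Under Gödel:
  α ∧ β = min(a, b) on (0.74, 0.22) = 0.22
  γ ∨ ε = max(a, b) on (0.64, 0.75) = 0.75
  (α ∧ β) ∨ (γ ∨ ε) = max(a, b) on (0.22, 0.75) = 0.75
  → value = 0.7500
Under bounded:
  α ∧ β = max(0, a+b−1) on (0.74, 0.22) = 0.00
  γ ∨ ε = min(1, a+b) on (0.64, 0.75) = 1.00
  (α ∧ β) ∨ (γ ∨ ε) = min(1, a+b) on (0.00, 1.00) = 1.00
  → value = 1.0000
|0.7500 − 1.0000| = 0.250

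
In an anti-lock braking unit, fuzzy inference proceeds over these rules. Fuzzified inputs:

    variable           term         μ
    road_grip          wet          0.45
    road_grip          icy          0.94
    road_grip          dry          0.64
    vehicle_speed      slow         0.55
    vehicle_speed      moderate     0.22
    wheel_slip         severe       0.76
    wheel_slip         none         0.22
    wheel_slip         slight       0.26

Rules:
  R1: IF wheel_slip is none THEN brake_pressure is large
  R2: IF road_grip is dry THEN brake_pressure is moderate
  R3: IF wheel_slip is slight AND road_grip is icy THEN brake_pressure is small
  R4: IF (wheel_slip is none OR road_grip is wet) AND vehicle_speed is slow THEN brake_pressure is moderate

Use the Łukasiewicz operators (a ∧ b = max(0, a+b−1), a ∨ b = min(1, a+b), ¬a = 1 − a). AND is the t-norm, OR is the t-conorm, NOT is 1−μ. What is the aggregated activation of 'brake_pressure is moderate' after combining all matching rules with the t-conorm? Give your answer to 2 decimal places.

0.86

R1: none=0.22 → w = 0.22
R2: dry=0.64 → w = 0.64
R3: slight=0.26, icy=0.94; AND[max(0, a+b−1)] → w = 0.20
R4: (none=0.22 OR wet=0.45) = 0.67; AND[max(0, a+b−1)] with slow=0.55 → w = 0.22
Rules with consequent 'moderate': {R2, R4} → strengths 0.64, 0.22
Aggregate via t-conorm [min(1, a+b)]: 0.86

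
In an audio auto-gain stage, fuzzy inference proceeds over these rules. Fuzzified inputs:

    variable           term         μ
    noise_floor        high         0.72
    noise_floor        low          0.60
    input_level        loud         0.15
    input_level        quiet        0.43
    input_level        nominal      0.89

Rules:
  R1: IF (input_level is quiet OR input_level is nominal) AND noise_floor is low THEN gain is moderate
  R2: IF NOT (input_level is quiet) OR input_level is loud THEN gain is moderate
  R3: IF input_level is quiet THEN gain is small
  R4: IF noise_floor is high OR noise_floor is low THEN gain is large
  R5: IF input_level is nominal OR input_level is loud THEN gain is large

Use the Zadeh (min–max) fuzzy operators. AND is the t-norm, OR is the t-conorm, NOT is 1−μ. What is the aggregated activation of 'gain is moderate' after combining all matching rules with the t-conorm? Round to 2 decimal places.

0.60

R1: (quiet=0.43 OR nominal=0.89) = 0.89; AND[min(a, b)] with low=0.60 → w = 0.60
R2: ¬quiet=1−0.43=0.57, loud=0.15; OR[max(a, b)] → w = 0.57
R3: quiet=0.43 → w = 0.43
R4: high=0.72, low=0.60; OR[max(a, b)] → w = 0.72
R5: nominal=0.89, loud=0.15; OR[max(a, b)] → w = 0.89
Rules with consequent 'moderate': {R1, R2} → strengths 0.60, 0.57
Aggregate via t-conorm [max(a, b)]: 0.60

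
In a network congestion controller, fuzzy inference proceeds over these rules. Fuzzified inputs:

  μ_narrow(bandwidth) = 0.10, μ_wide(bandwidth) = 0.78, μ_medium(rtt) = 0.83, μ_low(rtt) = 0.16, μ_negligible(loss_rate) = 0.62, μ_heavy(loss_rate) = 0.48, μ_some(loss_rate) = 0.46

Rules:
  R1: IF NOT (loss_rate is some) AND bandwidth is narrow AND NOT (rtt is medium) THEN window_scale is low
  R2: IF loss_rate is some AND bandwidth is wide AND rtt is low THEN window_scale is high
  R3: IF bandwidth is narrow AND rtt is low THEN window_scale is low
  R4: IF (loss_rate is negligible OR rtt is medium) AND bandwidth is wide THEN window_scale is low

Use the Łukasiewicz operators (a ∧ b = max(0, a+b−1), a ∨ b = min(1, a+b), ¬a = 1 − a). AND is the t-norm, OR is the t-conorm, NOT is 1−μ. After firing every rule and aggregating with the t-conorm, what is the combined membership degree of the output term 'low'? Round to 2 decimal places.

R1: ¬some=1−0.46=0.54, narrow=0.10, ¬medium=1−0.83=0.17; AND[max(0, a+b−1)] → w = 0.00
R2: some=0.46, wide=0.78, low=0.16; AND[max(0, a+b−1)] → w = 0.00
R3: narrow=0.10, low=0.16; AND[max(0, a+b−1)] → w = 0.00
R4: (negligible=0.62 OR medium=0.83) = 1.00; AND[max(0, a+b−1)] with wide=0.78 → w = 0.78
Rules with consequent 'low': {R1, R3, R4} → strengths 0.00, 0.00, 0.78
Aggregate via t-conorm [min(1, a+b)]: 0.78

0.78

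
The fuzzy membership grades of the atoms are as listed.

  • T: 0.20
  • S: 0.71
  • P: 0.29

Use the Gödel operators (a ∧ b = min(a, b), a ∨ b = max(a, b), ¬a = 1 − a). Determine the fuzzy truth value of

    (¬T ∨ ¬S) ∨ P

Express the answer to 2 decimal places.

0.80

¬T = 1 − 0.20 = 0.80
¬S = 1 − 0.71 = 0.29
¬T ∨ ¬S = max(a, b) on (0.80, 0.29) = 0.80
(¬T ∨ ¬S) ∨ P = max(a, b) on (0.80, 0.29) = 0.80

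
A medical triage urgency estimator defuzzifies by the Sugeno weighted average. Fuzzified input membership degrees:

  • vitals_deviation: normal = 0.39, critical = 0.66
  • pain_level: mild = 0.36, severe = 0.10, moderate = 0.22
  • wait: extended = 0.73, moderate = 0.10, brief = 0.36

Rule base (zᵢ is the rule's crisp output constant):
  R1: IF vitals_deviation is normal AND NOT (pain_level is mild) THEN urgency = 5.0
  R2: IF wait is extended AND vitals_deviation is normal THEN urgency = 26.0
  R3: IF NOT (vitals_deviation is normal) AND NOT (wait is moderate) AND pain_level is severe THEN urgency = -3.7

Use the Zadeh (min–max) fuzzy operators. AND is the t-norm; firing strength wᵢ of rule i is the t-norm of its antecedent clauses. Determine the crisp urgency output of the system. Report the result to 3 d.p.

R1 (z=5.0): normal=0.39, ¬mild=1−0.36=0.64; AND[min(a, b)] → w = 0.39
R2 (z=26.0): extended=0.73, normal=0.39; AND[min(a, b)] → w = 0.39
R3 (z=-3.7): ¬normal=1−0.39=0.61, ¬moderate=1−0.10=0.90, severe=0.10; AND[min(a, b)] → w = 0.10
Weighted average = (0.39·5.0 + 0.39·26.0 + 0.10·-3.7) / (0.39 + 0.39 + 0.10)
  = 11.7200 / 0.8800 = 13.318

13.318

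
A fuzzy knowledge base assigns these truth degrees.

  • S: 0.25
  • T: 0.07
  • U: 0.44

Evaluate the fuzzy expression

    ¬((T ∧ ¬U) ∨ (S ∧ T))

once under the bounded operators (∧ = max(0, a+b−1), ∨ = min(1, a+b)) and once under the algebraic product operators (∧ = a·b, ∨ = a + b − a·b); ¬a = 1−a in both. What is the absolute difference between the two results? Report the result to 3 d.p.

Under bounded:
  ¬U = 1 − 0.44 = 0.56
  T ∧ ¬U = max(0, a+b−1) on (0.07, 0.56) = 0.00
  S ∧ T = max(0, a+b−1) on (0.25, 0.07) = 0.00
  (T ∧ ¬U) ∨ (S ∧ T) = min(1, a+b) on (0.00, 0.00) = 0.00
  ¬((T ∧ ¬U) ∨ (S ∧ T)) = 1 − 0.00 = 1.00
  → value = 1.0000
Under algebraic product:
  ¬U = 1 − 0.4400 = 0.5600
  T ∧ ¬U = a·b on (0.0700, 0.5600) = 0.0392
  S ∧ T = a·b on (0.2500, 0.0700) = 0.0175
  (T ∧ ¬U) ∨ (S ∧ T) = a + b − a·b on (0.0392, 0.0175) = 0.0560
  ¬((T ∧ ¬U) ∨ (S ∧ T)) = 1 − 0.0560 = 0.9440
  → value = 0.9440
|1.0000 − 0.9440| = 0.056

0.056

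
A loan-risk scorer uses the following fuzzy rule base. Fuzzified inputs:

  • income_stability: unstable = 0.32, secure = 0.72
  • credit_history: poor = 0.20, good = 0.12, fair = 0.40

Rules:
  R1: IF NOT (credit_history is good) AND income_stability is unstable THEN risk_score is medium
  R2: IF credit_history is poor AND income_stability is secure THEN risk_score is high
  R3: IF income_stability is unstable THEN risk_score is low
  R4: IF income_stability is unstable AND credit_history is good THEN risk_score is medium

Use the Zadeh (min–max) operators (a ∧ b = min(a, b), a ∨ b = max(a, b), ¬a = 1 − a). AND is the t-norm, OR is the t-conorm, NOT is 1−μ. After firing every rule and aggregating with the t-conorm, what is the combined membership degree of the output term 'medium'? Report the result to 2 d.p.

R1: ¬good=1−0.12=0.88, unstable=0.32; AND[min(a, b)] → w = 0.32
R2: poor=0.20, secure=0.72; AND[min(a, b)] → w = 0.20
R3: unstable=0.32 → w = 0.32
R4: unstable=0.32, good=0.12; AND[min(a, b)] → w = 0.12
Rules with consequent 'medium': {R1, R4} → strengths 0.32, 0.12
Aggregate via t-conorm [max(a, b)]: 0.32

0.32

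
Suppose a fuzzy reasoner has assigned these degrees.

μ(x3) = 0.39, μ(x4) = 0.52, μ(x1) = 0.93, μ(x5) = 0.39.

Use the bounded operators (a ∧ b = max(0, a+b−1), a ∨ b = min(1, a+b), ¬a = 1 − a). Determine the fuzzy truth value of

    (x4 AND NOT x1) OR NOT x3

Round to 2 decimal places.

NOT x1 = 1 − 0.93 = 0.07
x4 AND NOT x1 = max(0, a+b−1) on (0.52, 0.07) = 0.00
NOT x3 = 1 − 0.39 = 0.61
(x4 AND NOT x1) OR NOT x3 = min(1, a+b) on (0.00, 0.61) = 0.61

0.61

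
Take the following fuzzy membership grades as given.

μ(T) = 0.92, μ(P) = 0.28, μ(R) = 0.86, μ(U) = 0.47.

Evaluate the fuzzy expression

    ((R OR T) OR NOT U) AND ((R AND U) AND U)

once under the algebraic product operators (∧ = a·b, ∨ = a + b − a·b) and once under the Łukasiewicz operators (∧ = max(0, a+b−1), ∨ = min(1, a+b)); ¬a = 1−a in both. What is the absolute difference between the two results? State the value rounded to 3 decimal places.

Under algebraic product:
  R OR T = a + b − a·b on (0.8600, 0.9200) = 0.9888
  NOT U = 1 − 0.4700 = 0.5300
  (R OR T) OR NOT U = a + b − a·b on (0.9888, 0.5300) = 0.9947
  R AND U = a·b on (0.8600, 0.4700) = 0.4042
  (R AND U) AND U = a·b on (0.4042, 0.4700) = 0.1900
  ((R OR T) OR NOT U) AND ((R AND U) AND U) = a·b on (0.9947, 0.1900) = 0.1890
  → value = 0.1890
Under Łukasiewicz:
  R OR T = min(1, a+b) on (0.86, 0.92) = 1.00
  NOT U = 1 − 0.47 = 0.53
  (R OR T) OR NOT U = min(1, a+b) on (1.00, 0.53) = 1.00
  R AND U = max(0, a+b−1) on (0.86, 0.47) = 0.33
  (R AND U) AND U = max(0, a+b−1) on (0.33, 0.47) = 0.00
  ((R OR T) OR NOT U) AND ((R AND U) AND U) = max(0, a+b−1) on (1.00, 0.00) = 0.00
  → value = 0.0000
|0.1890 − 0.0000| = 0.189

0.189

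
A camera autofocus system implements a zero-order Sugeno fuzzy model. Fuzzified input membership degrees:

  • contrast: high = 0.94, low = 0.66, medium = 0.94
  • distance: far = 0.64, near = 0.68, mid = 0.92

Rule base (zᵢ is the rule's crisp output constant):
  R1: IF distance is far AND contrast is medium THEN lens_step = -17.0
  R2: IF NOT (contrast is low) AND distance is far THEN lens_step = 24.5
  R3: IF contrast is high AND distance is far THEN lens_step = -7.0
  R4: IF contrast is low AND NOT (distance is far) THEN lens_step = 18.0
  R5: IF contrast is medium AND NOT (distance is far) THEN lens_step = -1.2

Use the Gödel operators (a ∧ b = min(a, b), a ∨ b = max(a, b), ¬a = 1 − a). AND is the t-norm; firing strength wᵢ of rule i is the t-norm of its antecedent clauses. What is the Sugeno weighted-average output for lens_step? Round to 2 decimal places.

-0.42

R1 (z=-17.0): far=0.64, medium=0.94; AND[min(a, b)] → w = 0.64
R2 (z=24.5): ¬low=1−0.66=0.34, far=0.64; AND[min(a, b)] → w = 0.34
R3 (z=-7.0): high=0.94, far=0.64; AND[min(a, b)] → w = 0.64
R4 (z=18.0): low=0.66, ¬far=1−0.64=0.36; AND[min(a, b)] → w = 0.36
R5 (z=-1.2): medium=0.94, ¬far=1−0.64=0.36; AND[min(a, b)] → w = 0.36
Weighted average = (0.64·-17.0 + 0.34·24.5 + 0.64·-7.0 + 0.36·18.0 + 0.36·-1.2) / (0.64 + 0.34 + 0.64 + 0.36 + 0.36)
  = -0.9820 / 2.3400 = -0.42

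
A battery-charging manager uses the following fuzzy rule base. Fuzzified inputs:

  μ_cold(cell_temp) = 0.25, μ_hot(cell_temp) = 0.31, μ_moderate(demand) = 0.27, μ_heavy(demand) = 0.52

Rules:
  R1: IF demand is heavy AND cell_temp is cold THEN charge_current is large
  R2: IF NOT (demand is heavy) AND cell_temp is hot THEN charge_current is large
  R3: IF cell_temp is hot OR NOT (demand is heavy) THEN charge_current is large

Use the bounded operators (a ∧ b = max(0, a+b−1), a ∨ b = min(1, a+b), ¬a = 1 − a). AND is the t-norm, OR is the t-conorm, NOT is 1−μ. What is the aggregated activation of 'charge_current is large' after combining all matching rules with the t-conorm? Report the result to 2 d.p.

R1: heavy=0.52, cold=0.25; AND[max(0, a+b−1)] → w = 0.00
R2: ¬heavy=1−0.52=0.48, hot=0.31; AND[max(0, a+b−1)] → w = 0.00
R3: hot=0.31, ¬heavy=1−0.52=0.48; OR[min(1, a+b)] → w = 0.79
Rules with consequent 'large': {R1, R2, R3} → strengths 0.00, 0.00, 0.79
Aggregate via t-conorm [min(1, a+b)]: 0.79

0.79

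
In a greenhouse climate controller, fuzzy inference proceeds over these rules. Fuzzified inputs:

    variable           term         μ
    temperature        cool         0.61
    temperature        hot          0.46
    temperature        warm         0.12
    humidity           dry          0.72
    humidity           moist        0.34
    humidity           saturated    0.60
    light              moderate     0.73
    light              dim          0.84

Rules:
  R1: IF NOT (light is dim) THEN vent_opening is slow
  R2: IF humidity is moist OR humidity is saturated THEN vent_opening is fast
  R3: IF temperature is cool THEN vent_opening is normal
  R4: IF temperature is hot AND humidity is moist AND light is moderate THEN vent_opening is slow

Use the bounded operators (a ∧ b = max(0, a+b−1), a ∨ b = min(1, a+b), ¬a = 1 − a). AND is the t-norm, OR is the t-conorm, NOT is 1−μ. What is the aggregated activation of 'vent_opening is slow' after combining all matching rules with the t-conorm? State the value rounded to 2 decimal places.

0.16

R1: ¬dim=1−0.84=0.16 → w = 0.16
R2: moist=0.34, saturated=0.60; OR[min(1, a+b)] → w = 0.94
R3: cool=0.61 → w = 0.61
R4: hot=0.46, moist=0.34, moderate=0.73; AND[max(0, a+b−1)] → w = 0.00
Rules with consequent 'slow': {R1, R4} → strengths 0.16, 0.00
Aggregate via t-conorm [min(1, a+b)]: 0.16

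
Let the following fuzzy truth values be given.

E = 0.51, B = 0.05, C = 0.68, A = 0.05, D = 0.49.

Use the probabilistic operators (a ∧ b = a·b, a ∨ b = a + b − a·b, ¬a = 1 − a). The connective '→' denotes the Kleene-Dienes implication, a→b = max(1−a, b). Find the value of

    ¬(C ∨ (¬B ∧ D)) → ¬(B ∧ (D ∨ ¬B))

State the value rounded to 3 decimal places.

¬B = 1 − 0.0500 = 0.9500
¬B ∧ D = a·b on (0.9500, 0.4900) = 0.4655
C ∨ (¬B ∧ D) = a + b − a·b on (0.6800, 0.4655) = 0.8290
¬(C ∨ (¬B ∧ D)) = 1 − 0.8290 = 0.1710
¬B = 1 − 0.0500 = 0.9500
D ∨ ¬B = a + b − a·b on (0.4900, 0.9500) = 0.9745
B ∧ (D ∨ ¬B) = a·b on (0.0500, 0.9745) = 0.0487
¬(B ∧ (D ∨ ¬B)) = 1 − 0.0487 = 0.9513
¬(C ∨ (¬B ∧ D)) → ¬(B ∧ (D ∨ ¬B))  [Kleene-Dienes: max(1−a, b)] with a=0.1710, b=0.9513 → 0.9513

0.951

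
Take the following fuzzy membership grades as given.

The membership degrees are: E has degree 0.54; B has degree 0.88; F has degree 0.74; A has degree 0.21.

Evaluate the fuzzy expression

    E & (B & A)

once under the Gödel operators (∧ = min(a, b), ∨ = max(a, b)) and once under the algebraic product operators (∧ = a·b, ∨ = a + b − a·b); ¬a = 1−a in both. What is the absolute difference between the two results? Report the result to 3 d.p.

Under Gödel:
  B & A = min(a, b) on (0.88, 0.21) = 0.21
  E & (B & A) = min(a, b) on (0.54, 0.21) = 0.21
  → value = 0.2100
Under algebraic product:
  B & A = a·b on (0.8800, 0.2100) = 0.1848
  E & (B & A) = a·b on (0.5400, 0.1848) = 0.0998
  → value = 0.0998
|0.2100 − 0.0998| = 0.110

0.110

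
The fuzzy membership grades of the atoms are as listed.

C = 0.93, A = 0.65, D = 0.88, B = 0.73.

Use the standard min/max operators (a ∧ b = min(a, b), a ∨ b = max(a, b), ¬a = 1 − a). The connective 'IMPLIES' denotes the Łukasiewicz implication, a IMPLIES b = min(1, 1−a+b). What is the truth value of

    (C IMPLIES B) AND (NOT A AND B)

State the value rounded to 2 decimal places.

C IMPLIES B  [Łukasiewicz: min(1, 1−a+b)] with a=0.93, b=0.73 → 0.80
NOT A = 1 − 0.65 = 0.35
NOT A AND B = min(a, b) on (0.35, 0.73) = 0.35
(C IMPLIES B) AND (NOT A AND B) = min(a, b) on (0.80, 0.35) = 0.35

0.35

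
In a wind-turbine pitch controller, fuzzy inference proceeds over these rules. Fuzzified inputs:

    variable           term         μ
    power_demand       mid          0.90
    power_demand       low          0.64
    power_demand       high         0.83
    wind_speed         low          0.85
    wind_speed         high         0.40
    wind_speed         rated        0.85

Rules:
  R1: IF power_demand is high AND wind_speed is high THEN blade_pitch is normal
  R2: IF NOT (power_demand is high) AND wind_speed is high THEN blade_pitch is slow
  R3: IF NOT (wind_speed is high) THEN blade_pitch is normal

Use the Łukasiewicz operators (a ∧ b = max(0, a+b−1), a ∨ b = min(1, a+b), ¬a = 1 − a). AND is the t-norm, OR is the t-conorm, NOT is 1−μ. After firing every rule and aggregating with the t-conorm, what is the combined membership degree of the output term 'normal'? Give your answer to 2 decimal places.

0.83

R1: high=0.83, high=0.40; AND[max(0, a+b−1)] → w = 0.23
R2: ¬high=1−0.83=0.17, high=0.40; AND[max(0, a+b−1)] → w = 0.00
R3: ¬high=1−0.40=0.60 → w = 0.60
Rules with consequent 'normal': {R1, R3} → strengths 0.23, 0.60
Aggregate via t-conorm [min(1, a+b)]: 0.83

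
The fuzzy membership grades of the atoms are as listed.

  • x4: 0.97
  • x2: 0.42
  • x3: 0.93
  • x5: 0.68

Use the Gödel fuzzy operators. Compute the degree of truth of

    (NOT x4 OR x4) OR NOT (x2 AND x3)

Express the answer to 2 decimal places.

NOT x4 = 1 − 0.97 = 0.03
NOT x4 OR x4 = max(a, b) on (0.03, 0.97) = 0.97
x2 AND x3 = min(a, b) on (0.42, 0.93) = 0.42
NOT (x2 AND x3) = 1 − 0.42 = 0.58
(NOT x4 OR x4) OR NOT (x2 AND x3) = max(a, b) on (0.97, 0.58) = 0.97

0.97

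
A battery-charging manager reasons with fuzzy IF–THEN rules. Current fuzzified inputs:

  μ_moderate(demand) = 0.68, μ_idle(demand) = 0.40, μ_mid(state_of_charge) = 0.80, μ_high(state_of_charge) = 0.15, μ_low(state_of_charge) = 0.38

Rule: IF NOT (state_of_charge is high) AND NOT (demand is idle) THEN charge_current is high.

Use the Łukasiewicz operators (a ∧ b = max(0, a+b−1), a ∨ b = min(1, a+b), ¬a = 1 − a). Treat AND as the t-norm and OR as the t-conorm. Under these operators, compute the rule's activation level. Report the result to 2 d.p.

firing strength: ¬high=1−0.15=0.85, ¬idle=1−0.40=0.60; AND[max(0, a+b−1)] → w = 0.45

0.45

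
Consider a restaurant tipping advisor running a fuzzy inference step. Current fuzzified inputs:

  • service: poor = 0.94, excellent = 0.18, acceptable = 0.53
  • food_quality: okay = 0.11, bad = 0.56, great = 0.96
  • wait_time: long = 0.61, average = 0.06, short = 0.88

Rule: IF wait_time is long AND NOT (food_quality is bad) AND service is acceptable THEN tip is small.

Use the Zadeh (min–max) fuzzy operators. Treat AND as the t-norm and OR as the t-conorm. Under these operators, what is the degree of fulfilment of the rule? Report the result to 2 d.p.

0.44

firing strength: long=0.61, ¬bad=1−0.56=0.44, acceptable=0.53; AND[min(a, b)] → w = 0.44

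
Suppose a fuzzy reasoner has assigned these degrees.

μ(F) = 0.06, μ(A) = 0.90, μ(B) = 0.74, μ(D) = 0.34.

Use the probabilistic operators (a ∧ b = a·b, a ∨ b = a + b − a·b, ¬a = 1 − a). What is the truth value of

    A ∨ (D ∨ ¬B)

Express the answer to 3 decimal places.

0.951

¬B = 1 − 0.7400 = 0.2600
D ∨ ¬B = a + b − a·b on (0.3400, 0.2600) = 0.5116
A ∨ (D ∨ ¬B) = a + b − a·b on (0.9000, 0.5116) = 0.9512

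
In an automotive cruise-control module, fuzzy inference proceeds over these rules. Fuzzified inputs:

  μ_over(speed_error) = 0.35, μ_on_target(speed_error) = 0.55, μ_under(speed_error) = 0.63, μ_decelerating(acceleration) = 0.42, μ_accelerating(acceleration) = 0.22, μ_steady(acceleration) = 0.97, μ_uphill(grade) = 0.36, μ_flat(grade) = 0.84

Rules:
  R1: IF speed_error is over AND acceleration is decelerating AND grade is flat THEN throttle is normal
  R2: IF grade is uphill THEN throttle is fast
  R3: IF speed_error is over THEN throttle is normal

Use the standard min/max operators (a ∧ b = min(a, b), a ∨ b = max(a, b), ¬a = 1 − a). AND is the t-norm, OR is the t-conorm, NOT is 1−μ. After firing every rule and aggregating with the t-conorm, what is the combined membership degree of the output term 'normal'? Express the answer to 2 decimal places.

R1: over=0.35, decelerating=0.42, flat=0.84; AND[min(a, b)] → w = 0.35
R2: uphill=0.36 → w = 0.36
R3: over=0.35 → w = 0.35
Rules with consequent 'normal': {R1, R3} → strengths 0.35, 0.35
Aggregate via t-conorm [max(a, b)]: 0.35

0.35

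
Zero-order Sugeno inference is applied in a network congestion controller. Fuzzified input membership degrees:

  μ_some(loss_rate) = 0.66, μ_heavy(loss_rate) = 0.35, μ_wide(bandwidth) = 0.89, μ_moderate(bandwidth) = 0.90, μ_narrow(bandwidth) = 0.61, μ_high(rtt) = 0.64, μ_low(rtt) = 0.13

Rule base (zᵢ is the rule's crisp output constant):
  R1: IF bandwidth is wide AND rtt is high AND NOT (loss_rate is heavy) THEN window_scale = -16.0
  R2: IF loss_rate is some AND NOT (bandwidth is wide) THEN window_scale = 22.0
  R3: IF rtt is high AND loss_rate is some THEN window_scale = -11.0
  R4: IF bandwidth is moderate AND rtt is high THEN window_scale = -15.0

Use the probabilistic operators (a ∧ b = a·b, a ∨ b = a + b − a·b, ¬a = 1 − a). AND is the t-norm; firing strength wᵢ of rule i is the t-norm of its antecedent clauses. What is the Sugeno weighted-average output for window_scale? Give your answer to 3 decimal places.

R1 (z=-16.0): wide=0.89, high=0.64, ¬heavy=1−0.35=0.65; AND[a·b] → w = 0.3702
R2 (z=22.0): some=0.66, ¬wide=1−0.89=0.11; AND[a·b] → w = 0.0726
R3 (z=-11.0): high=0.64, some=0.66; AND[a·b] → w = 0.4224
R4 (z=-15.0): moderate=0.90, high=0.64; AND[a·b] → w = 0.5760
Weighted average = (0.3702·-16.0 + 0.0726·22.0 + 0.4224·-11.0 + 0.5760·-15.0) / (0.3702 + 0.0726 + 0.4224 + 0.5760)
  = -17.6130 / 1.4412 = -12.221

-12.221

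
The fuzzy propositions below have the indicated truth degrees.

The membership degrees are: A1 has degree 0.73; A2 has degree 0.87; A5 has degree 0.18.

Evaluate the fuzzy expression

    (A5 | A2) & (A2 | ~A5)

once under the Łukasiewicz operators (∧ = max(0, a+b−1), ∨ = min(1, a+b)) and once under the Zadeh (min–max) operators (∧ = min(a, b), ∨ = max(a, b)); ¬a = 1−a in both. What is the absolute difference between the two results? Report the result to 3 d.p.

Under Łukasiewicz:
  A5 | A2 = min(1, a+b) on (0.18, 0.87) = 1.00
  ~A5 = 1 − 0.18 = 0.82
  A2 | ~A5 = min(1, a+b) on (0.87, 0.82) = 1.00
  (A5 | A2) & (A2 | ~A5) = max(0, a+b−1) on (1.00, 1.00) = 1.00
  → value = 1.0000
Under Zadeh (min–max):
  A5 | A2 = max(a, b) on (0.18, 0.87) = 0.87
  ~A5 = 1 − 0.18 = 0.82
  A2 | ~A5 = max(a, b) on (0.87, 0.82) = 0.87
  (A5 | A2) & (A2 | ~A5) = min(a, b) on (0.87, 0.87) = 0.87
  → value = 0.8700
|1.0000 − 0.8700| = 0.130

0.130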